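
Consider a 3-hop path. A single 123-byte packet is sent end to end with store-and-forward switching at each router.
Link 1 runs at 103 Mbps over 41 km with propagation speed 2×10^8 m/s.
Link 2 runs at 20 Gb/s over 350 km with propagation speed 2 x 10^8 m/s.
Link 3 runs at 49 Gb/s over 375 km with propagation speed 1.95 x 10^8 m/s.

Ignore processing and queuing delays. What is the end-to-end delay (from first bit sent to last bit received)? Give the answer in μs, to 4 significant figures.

L = 123 × 8 = 984 bits.
Transmission delays (L/R per hop): 9.5534, 0.0492, 0.0200816 μs; sum = 9.62268 μs.
Propagation delays (d/s per hop): 205, 1750, 1923.08 μs; sum = 3878.08 μs.
End-to-end = 3888 μs.

3888 μs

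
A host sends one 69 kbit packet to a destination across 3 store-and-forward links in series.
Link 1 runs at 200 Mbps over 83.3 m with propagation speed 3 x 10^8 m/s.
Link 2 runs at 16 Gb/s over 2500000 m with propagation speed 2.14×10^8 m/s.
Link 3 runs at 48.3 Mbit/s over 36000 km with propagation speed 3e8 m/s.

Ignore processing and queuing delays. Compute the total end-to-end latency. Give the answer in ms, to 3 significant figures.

133 ms

L = 69000 bits.
Transmission delays (L/R per hop): 0.345, 0.0043125, 1.42857 ms; sum = 1.77788 ms.
Propagation delays (d/s per hop): 0.000277667, 11.6822, 120 ms; sum = 131.683 ms.
End-to-end = 133 ms.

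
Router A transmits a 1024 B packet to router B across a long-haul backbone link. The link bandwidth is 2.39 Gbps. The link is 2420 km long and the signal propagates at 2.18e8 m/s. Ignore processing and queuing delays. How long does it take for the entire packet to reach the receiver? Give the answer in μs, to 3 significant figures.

11100 μs

L = 1024 × 8 = 8192 bits.
Transmission delay = L/R = 8192 / 2390000000 = 3.42762 μs.
Propagation delay = d/s = 2420000 m / 2.18e+08 m/s = 11100.9 μs.
Total = 11100 μs.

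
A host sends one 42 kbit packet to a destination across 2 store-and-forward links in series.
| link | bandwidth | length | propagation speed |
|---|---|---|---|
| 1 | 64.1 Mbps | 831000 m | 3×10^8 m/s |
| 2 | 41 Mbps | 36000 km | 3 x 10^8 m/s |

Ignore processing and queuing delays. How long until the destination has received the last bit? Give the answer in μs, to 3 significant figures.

124000 μs

L = 42000 bits.
Transmission delays (L/R per hop): 655.226, 1024.39 μs; sum = 1679.62 μs.
Propagation delays (d/s per hop): 2770, 120000 μs; sum = 122770 μs.
End-to-end = 124000 μs.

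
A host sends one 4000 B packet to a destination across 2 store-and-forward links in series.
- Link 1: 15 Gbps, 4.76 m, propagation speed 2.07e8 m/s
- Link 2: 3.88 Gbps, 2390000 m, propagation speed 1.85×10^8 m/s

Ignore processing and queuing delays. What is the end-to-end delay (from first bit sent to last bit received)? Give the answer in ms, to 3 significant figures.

12.9 ms

L = 4000 × 8 = 32000 bits.
Transmission delays (L/R per hop): 0.00213333, 0.00824742 ms; sum = 0.0103808 ms.
Propagation delays (d/s per hop): 2.29952e-05, 12.9189 ms; sum = 12.9189 ms.
End-to-end = 12.9 ms.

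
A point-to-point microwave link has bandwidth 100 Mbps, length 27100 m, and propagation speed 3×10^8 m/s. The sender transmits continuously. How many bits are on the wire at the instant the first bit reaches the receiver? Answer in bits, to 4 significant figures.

9033 bits

Propagation delay = 27100 / 300000000 = 9.03333e-05 s.
BDP = R × t_prop = 100000000 × 9.03333e-05 = 9033.33 bits.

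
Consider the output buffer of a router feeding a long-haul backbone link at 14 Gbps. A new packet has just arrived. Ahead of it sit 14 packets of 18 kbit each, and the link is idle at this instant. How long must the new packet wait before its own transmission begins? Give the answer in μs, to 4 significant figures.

18.00 μs

Each queued packet: L/R = 18000/14000000000 = 1.28571 μs.
14 queued → 18 μs.
Queuing delay = 18.00 μs.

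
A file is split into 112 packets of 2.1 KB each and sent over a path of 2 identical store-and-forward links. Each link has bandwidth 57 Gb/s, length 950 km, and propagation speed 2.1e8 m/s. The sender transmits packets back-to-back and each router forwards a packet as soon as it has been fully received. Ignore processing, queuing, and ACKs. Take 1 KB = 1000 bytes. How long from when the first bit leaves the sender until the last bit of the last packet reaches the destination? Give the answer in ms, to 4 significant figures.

9.081 ms

Per-hop transmission t_tx = L/R = 16800/57000000000 = 0.000294737 ms.
Per-hop propagation t_prop = 950000/210000000 = 4.52381 ms.
Pipeline fill: first packet needs 2·t_tx to clear all hops; remaining 111 packets each add one t_tx.
Total = (2+112-1)·t_tx + 2·t_prop = 113·0.000294737 + 2·4.52381 = 9.081 ms.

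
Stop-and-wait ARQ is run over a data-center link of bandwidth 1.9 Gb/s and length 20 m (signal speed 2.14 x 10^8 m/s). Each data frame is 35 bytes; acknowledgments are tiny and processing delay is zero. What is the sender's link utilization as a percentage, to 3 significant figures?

t_tx = L/R = 280/1900000000 = 1.47368e-07 s.
t_prop = 20/214000000 = 9.34579e-08 s; RTT = 1.86916e-07 s.
Cycle = t_tx + RTT = 3.34284e-07 s.
Utilization = t_tx / cycle = 1.47368e-07/3.34284e-07 = 44.1 %.

44.1 %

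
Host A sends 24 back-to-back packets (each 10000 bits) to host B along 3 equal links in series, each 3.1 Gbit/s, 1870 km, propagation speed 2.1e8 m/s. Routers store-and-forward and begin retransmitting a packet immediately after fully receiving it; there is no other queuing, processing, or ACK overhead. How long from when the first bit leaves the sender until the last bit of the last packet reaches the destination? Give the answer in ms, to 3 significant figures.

Per-hop transmission t_tx = L/R = 10000/3100000000 = 0.00322581 ms.
Per-hop propagation t_prop = 1870000/210000000 = 8.90476 ms.
Pipeline fill: first packet needs 3·t_tx to clear all hops; remaining 23 packets each add one t_tx.
Total = (3+24-1)·t_tx + 3·t_prop = 26·0.00322581 + 3·8.90476 = 26.8 ms.

26.8 ms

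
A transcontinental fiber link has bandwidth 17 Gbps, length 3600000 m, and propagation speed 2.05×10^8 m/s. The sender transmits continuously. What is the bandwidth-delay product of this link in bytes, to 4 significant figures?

37320000 bytes

Propagation delay = 3600000 / 2.05e+08 = 0.017561 s.
BDP = R × t_prop = 17000000000 × 0.017561 = 298537000 bits.
In bytes: 298537000/8 = 37320000 bytes.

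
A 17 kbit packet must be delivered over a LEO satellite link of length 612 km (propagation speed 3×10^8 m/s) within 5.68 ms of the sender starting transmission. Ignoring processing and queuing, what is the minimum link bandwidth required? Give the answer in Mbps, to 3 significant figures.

4.67 Mbps

Propagation delay = 612000 / 300000000 = 2.04 ms.
Transmission budget = 5.68 − 2.04 = 3.64 ms.
R ≥ L / t_tx = 17000 bits / 0.00364 s = 4.67 Mbps.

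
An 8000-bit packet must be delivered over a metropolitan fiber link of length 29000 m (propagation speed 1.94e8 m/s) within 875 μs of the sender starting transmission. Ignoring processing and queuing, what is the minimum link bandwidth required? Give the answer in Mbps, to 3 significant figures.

Propagation delay = 29000 / 194000000 = 149.485 μs.
Transmission budget = 875 − 149.485 = 725.515 μs.
R ≥ L / t_tx = 8000 bits / 0.000725515 s = 11.0 Mbps.

11.0 Mbps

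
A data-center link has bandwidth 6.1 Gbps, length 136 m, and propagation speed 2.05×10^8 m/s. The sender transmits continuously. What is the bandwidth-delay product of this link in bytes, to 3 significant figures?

506 bytes

Propagation delay = 136 / 2.05e+08 = 6.63415e-07 s.
BDP = R × t_prop = 6100000000 × 6.63415e-07 = 4046.83 bits.
In bytes: 4046.83/8 = 506 bytes.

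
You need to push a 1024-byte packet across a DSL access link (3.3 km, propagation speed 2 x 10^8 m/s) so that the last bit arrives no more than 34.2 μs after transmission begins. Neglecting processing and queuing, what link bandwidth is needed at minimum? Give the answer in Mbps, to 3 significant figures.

L = 8192 bits.
Propagation delay = 3300 / 200000000 = 16.5 μs.
Transmission budget = 34.2 − 16.5 = 17.7 μs.
R ≥ L / t_tx = 8192 bits / 1.77e-05 s = 463 Mbps.

463 Mbps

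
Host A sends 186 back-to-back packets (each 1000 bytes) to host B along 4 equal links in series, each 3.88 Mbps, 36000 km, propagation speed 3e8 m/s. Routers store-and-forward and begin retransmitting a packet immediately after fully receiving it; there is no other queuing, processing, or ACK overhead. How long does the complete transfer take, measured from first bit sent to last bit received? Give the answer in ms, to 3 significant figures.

870 ms

Per-hop transmission t_tx = L/R = 8000/3880000 = 2.06186 ms.
Per-hop propagation t_prop = 36000000/300000000 = 120 ms.
Pipeline fill: first packet needs 4·t_tx to clear all hops; remaining 185 packets each add one t_tx.
Total = (4+186-1)·t_tx + 4·t_prop = 189·2.06186 + 4·120 = 870 ms.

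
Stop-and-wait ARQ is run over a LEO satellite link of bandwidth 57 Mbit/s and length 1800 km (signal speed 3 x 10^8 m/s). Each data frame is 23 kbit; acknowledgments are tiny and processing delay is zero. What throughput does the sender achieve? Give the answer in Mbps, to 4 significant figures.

1.854 Mbps

t_tx = L/R = 23000/57000000 = 0.000403509 s.
t_prop = 1800000/300000000 = 0.006 s; RTT = 0.012 s.
Cycle = t_tx + RTT = 0.0124035 s.
Throughput = L / cycle = 23000 / 0.0124035 = 1.854 Mbps.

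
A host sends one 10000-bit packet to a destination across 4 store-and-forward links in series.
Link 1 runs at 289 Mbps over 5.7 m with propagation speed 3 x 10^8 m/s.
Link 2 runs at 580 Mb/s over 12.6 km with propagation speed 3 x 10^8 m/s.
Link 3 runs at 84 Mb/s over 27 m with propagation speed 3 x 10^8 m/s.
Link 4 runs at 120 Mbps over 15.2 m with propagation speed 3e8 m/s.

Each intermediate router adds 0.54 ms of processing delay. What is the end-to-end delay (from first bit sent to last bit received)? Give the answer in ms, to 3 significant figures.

Transmission delays (L/R per hop): 0.0346021, 0.0172414, 0.119048, 0.0833333 ms; sum = 0.254224 ms.
Propagation delays (d/s per hop): 1.9e-05, 0.042, 9e-05, 5.06667e-05 ms; sum = 0.0421597 ms.
Processing at 3 router(s): 3 × 0.54 ms = 1.62 ms.
End-to-end = 1.92 ms.

1.92 ms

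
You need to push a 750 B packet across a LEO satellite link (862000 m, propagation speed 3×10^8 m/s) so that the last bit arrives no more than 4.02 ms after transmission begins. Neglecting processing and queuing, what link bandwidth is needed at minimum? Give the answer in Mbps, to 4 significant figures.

L = 6000 bits.
Propagation delay = 862000 / 300000000 = 2.87333 ms.
Transmission budget = 4.02 − 2.87333 = 1.14667 ms.
R ≥ L / t_tx = 6000 bits / 0.00114667 s = 5.233 Mbps.

5.233 Mbps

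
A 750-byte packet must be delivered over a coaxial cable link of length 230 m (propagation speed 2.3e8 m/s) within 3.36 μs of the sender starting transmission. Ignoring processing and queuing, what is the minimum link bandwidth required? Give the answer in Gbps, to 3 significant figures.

L = 6000 bits.
Propagation delay = 230 / 2.3e+08 = 1 μs.
Transmission budget = 3.36 − 1 = 2.36 μs.
R ≥ L / t_tx = 6000 bits / 2.36e-06 s = 2.54 Gbps.

2.54 Gbps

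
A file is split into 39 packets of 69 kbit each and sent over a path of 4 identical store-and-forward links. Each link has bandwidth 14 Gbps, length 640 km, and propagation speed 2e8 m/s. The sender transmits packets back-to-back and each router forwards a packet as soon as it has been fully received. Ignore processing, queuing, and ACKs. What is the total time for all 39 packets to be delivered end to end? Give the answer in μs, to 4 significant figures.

13010 μs

Per-hop transmission t_tx = L/R = 69000/14000000000 = 4.92857 μs.
Per-hop propagation t_prop = 640000/200000000 = 3200 μs.
Pipeline fill: first packet needs 4·t_tx to clear all hops; remaining 38 packets each add one t_tx.
Total = (4+39-1)·t_tx + 4·t_prop = 42·4.92857 + 4·3200 = 13010 μs.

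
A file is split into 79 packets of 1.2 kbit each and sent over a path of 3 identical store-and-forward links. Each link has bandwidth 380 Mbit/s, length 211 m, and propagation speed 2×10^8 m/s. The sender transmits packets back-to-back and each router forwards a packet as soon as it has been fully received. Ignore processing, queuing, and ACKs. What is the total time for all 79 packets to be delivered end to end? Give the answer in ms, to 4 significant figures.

0.2590 ms

Per-hop transmission t_tx = L/R = 1200/380000000 = 0.00315789 ms.
Per-hop propagation t_prop = 211/200000000 = 0.001055 ms.
Pipeline fill: first packet needs 3·t_tx to clear all hops; remaining 78 packets each add one t_tx.
Total = (3+79-1)·t_tx + 3·t_prop = 81·0.00315789 + 3·0.001055 = 0.2590 ms.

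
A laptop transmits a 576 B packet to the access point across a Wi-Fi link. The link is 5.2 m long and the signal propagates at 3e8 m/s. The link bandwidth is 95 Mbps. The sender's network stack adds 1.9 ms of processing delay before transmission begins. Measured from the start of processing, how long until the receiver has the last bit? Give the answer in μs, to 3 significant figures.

1950 μs

L = 576 × 8 = 4608 bits.
Transmission delay = L/R = 4608 / 95000000 = 48.5053 μs.
Propagation delay = d/s = 5.2 m / 300000000 m/s = 0.0173333 μs.
Plus processing delay 1.9 ms = 1900 μs.
Total = 1950 μs.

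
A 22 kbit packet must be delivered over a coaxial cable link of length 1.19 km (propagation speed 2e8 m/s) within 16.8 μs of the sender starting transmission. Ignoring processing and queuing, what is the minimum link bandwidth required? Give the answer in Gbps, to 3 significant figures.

Propagation delay = 1190 / 200000000 = 5.95 μs.
Transmission budget = 16.8 − 5.95 = 10.85 μs.
R ≥ L / t_tx = 22000 bits / 1.085e-05 s = 2.03 Gbps.

2.03 Gbps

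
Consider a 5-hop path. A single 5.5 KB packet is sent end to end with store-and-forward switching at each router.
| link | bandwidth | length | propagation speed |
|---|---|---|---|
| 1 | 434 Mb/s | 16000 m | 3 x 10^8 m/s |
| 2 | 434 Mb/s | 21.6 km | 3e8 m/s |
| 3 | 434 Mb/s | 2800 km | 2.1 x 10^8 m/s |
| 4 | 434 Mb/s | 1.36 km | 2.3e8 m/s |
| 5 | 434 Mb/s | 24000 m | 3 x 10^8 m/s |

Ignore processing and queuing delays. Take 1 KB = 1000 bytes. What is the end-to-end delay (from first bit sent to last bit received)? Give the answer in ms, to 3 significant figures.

L = 44000 bits.
Transmission delay per hop = L/R = 44000/434000000 = 0.101382 ms; 5 hops → 0.506912 ms.
Propagation delays (d/s per hop): 0.0533333, 0.072, 13.3333, 0.00591304, 0.08 ms; sum = 13.5446 ms.
End-to-end = 14.1 ms.

14.1 ms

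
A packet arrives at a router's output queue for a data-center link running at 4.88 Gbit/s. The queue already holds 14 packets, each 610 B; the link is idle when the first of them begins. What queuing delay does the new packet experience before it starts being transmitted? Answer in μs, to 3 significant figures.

Each queued packet: L/R = 4880/4880000000 = 1 μs.
14 queued → 14 μs.
Queuing delay = 14.0 μs.

14.0 μs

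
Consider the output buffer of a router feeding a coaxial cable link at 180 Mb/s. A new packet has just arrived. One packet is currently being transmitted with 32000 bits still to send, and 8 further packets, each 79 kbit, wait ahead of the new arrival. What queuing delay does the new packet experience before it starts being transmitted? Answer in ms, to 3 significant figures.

Each queued packet: L/R = 79000/180000000 = 0.438889 ms.
8 queued → 3.51111 ms.
Plus remaining 32000 bits of current packet: 0.177778 ms.
Queuing delay = 3.69 ms.

3.69 ms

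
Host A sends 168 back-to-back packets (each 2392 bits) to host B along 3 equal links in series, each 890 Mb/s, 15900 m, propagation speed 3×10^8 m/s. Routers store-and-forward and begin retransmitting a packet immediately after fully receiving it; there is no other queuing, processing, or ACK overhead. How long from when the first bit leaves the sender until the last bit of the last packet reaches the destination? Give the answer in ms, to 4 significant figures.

Per-hop transmission t_tx = L/R = 2392/890000000 = 0.00268764 ms.
Per-hop propagation t_prop = 15900/300000000 = 0.053 ms.
Pipeline fill: first packet needs 3·t_tx to clear all hops; remaining 167 packets each add one t_tx.
Total = (3+168-1)·t_tx + 3·t_prop = 170·0.00268764 + 3·0.053 = 0.6159 ms.

0.6159 ms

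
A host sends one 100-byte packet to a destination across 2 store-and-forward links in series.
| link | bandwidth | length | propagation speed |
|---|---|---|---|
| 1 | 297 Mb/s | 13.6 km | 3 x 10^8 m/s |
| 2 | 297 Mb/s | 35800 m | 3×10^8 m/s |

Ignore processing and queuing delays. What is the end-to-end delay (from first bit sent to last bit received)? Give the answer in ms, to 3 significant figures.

0.170 ms

L = 100 × 8 = 800 bits.
Transmission delay per hop = L/R = 800/297000000 = 0.0026936 ms; 2 hops → 0.00538721 ms.
Propagation delays (d/s per hop): 0.0453333, 0.119333 ms; sum = 0.164667 ms.
End-to-end = 0.170 ms.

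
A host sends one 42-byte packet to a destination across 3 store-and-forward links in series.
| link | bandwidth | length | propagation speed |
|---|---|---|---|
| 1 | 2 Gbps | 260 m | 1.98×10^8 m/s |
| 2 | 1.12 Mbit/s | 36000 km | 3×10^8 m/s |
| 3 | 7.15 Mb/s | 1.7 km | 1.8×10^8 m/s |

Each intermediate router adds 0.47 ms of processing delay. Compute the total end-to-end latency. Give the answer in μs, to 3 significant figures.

121000 μs

L = 42 × 8 = 336 bits.
Transmission delays (L/R per hop): 0.168, 300, 46.993 μs; sum = 347.161 μs.
Propagation delays (d/s per hop): 1.31313, 120000, 9.44444 μs; sum = 120011 μs.
Processing at 2 router(s): 2 × 0.47 ms = 940 μs.
End-to-end = 121000 μs.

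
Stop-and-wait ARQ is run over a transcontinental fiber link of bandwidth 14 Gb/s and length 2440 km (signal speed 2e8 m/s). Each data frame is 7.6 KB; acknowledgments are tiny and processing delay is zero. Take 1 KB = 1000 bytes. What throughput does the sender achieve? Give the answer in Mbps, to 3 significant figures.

2.49 Mbps

t_tx = L/R = 60800/14000000000 = 4.34286e-06 s.
t_prop = 2440000/200000000 = 0.0122 s; RTT = 0.0244 s.
Cycle = t_tx + RTT = 0.0244043 s.
Throughput = L / cycle = 60800 / 0.0244043 = 2.49 Mbps.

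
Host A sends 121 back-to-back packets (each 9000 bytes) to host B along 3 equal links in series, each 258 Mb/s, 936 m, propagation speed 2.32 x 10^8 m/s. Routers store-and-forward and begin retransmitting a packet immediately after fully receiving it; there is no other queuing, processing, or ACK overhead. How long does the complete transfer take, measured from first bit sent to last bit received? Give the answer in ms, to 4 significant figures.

34.34 ms

Per-hop transmission t_tx = L/R = 72000/258000000 = 0.27907 ms.
Per-hop propagation t_prop = 936/2.32e+08 = 0.00403448 ms.
Pipeline fill: first packet needs 3·t_tx to clear all hops; remaining 120 packets each add one t_tx.
Total = (3+121-1)·t_tx + 3·t_prop = 123·0.27907 + 3·0.00403448 = 34.34 ms.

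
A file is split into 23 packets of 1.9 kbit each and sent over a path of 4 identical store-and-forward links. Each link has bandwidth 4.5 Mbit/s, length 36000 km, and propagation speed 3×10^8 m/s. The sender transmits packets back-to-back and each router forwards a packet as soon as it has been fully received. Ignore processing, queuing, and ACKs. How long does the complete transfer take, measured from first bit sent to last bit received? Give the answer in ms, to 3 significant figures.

491 ms

Per-hop transmission t_tx = L/R = 1900/4500000 = 0.422222 ms.
Per-hop propagation t_prop = 36000000/300000000 = 120 ms.
Pipeline fill: first packet needs 4·t_tx to clear all hops; remaining 22 packets each add one t_tx.
Total = (4+23-1)·t_tx + 4·t_prop = 26·0.422222 + 4·120 = 491 ms.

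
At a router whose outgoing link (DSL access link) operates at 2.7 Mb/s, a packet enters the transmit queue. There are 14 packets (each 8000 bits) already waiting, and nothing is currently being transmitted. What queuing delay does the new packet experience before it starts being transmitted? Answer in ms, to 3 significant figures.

41.5 ms

Each queued packet: L/R = 8000/2700000 = 2.96296 ms.
14 queued → 41.4815 ms.
Queuing delay = 41.5 ms.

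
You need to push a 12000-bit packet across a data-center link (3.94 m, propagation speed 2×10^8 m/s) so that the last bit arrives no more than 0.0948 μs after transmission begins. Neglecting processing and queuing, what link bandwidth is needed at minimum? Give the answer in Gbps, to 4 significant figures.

159.8 Gbps

Propagation delay = 3.94 / 200000000 = 0.0197 μs.
Transmission budget = 0.0948 − 0.0197 = 0.0751 μs.
R ≥ L / t_tx = 12000 bits / 7.51e-08 s = 159.8 Gbps.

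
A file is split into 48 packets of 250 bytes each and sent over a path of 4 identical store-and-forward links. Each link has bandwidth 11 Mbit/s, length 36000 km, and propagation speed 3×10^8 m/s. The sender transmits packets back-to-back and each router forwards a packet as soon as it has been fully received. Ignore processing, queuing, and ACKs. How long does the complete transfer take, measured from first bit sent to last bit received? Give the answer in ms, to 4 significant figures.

489.3 ms

Per-hop transmission t_tx = L/R = 2000/11000000 = 0.181818 ms.
Per-hop propagation t_prop = 36000000/300000000 = 120 ms.
Pipeline fill: first packet needs 4·t_tx to clear all hops; remaining 47 packets each add one t_tx.
Total = (4+48-1)·t_tx + 4·t_prop = 51·0.181818 + 4·120 = 489.3 ms.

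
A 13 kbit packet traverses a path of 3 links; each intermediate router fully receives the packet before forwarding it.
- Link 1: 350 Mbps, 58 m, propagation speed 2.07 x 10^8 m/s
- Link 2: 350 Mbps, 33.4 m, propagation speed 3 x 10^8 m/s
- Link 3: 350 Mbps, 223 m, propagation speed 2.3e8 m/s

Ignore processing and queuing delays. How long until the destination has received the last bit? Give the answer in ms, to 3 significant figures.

L = 13000 bits.
Transmission delay per hop = L/R = 13000/350000000 = 0.0371429 ms; 3 hops → 0.111429 ms.
Propagation delays (d/s per hop): 0.000280193, 0.000111333, 0.000969565 ms; sum = 0.00136109 ms.
End-to-end = 0.113 ms.

0.113 ms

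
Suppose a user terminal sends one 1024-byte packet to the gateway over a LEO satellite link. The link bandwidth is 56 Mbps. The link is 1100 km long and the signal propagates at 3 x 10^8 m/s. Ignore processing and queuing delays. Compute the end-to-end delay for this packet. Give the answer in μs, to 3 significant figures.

L = 1024 × 8 = 8192 bits.
Transmission delay = L/R = 8192 / 56000000 = 146.286 μs.
Propagation delay = d/s = 1100000 m / 300000000 m/s = 3666.67 μs.
Total = 3810 μs.

3810 μs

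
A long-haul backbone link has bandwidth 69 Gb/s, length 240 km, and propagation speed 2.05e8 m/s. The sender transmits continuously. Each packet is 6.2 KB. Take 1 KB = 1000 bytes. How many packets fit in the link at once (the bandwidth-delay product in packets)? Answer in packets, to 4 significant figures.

1629 packets

Propagation delay = 240000 / 2.05e+08 = 0.00117073 s.
BDP = R × t_prop = 69000000000 × 0.00117073 = 80780500 bits.
In packets of 49600 bits: 1629 packets.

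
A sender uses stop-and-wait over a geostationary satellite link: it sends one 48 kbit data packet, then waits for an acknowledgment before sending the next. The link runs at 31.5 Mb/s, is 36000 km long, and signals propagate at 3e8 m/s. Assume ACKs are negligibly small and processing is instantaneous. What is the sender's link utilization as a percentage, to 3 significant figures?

t_tx = L/R = 48000/31500000 = 0.00152381 s.
t_prop = 36000000/300000000 = 0.12 s; RTT = 0.24 s.
Cycle = t_tx + RTT = 0.241524 s.
Utilization = t_tx / cycle = 0.00152381/0.241524 = 0.631 %.

0.631 %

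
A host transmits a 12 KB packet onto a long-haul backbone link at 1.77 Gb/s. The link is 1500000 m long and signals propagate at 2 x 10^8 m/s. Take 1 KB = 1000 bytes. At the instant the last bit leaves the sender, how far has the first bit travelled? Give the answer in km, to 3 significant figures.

t_tx = L/R = 96000/1770000000 = 5.42373e-05 s.
Distance = s × t_tx = 200000000 × 5.42373e-05 = 10.8 km.

10.8 km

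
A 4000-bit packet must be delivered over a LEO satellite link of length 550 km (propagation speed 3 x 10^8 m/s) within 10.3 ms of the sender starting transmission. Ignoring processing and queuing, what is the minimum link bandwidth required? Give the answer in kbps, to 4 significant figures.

Propagation delay = 550000 / 300000000 = 1.83333 ms.
Transmission budget = 10.3 − 1.83333 = 8.46667 ms.
R ≥ L / t_tx = 4000 bits / 0.00846667 s = 472.4 kbps.

472.4 kbps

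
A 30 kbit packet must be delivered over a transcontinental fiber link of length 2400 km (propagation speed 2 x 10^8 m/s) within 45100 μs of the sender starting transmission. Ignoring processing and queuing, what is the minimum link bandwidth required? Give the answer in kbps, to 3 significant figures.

906 kbps

Propagation delay = 2400000 / 200000000 = 12000 μs.
Transmission budget = 45100 − 12000 = 33100 μs.
R ≥ L / t_tx = 30000 bits / 0.0331 s = 906 kbps.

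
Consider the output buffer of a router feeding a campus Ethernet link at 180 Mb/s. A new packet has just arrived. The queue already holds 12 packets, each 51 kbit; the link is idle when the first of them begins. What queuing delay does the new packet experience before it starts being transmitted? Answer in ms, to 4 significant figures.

3.400 ms

Each queued packet: L/R = 51000/180000000 = 0.283333 ms.
12 queued → 3.4 ms.
Queuing delay = 3.400 ms.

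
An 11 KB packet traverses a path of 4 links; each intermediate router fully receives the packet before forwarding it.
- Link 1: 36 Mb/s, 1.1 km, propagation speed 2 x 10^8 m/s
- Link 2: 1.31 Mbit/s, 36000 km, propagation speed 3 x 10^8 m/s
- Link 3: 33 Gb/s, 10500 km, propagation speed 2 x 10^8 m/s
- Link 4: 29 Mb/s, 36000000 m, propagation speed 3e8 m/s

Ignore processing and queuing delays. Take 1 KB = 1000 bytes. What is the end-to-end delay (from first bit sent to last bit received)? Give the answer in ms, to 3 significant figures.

L = 88000 bits.
Transmission delays (L/R per hop): 2.44444, 67.1756, 0.00266667, 3.03448 ms; sum = 72.6572 ms.
Propagation delays (d/s per hop): 0.0055, 120, 52.5, 120 ms; sum = 292.506 ms.
End-to-end = 365 ms.

365 ms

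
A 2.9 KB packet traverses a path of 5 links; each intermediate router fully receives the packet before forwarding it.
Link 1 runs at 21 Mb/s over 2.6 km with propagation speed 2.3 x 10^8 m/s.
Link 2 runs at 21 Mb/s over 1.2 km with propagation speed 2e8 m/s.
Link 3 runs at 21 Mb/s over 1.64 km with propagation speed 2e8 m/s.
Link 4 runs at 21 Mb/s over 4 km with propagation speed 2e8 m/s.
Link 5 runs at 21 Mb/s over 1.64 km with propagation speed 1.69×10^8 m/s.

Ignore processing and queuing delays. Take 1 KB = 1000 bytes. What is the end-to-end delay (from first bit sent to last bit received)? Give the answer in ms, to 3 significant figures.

L = 23200 bits.
Transmission delay per hop = L/R = 23200/21000000 = 1.10476 ms; 5 hops → 5.52381 ms.
Propagation delays (d/s per hop): 0.0113043, 0.006, 0.0082, 0.02, 0.00970414 ms; sum = 0.0552085 ms.
End-to-end = 5.58 ms.

5.58 ms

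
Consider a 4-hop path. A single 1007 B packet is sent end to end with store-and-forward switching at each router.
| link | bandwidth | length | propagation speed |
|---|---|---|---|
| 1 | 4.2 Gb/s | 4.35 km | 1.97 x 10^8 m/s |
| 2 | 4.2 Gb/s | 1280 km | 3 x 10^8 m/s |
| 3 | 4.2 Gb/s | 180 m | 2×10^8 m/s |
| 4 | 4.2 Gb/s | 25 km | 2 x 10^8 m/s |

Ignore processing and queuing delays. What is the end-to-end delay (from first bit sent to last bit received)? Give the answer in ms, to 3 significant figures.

4.42 ms

L = 1007 × 8 = 8056 bits.
Transmission delay per hop = L/R = 8056/4200000000 = 0.0019181 ms; 4 hops → 0.00767238 ms.
Propagation delays (d/s per hop): 0.0220812, 4.26667, 0.0009, 0.125 ms; sum = 4.41465 ms.
End-to-end = 4.42 ms.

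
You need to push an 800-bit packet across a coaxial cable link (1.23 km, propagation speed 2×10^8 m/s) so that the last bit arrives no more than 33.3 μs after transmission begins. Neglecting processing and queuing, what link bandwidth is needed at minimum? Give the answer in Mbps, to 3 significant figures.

Propagation delay = 1230 / 200000000 = 6.15 μs.
Transmission budget = 33.3 − 6.15 = 27.15 μs.
R ≥ L / t_tx = 800 bits / 2.715e-05 s = 29.5 Mbps.

29.5 Mbps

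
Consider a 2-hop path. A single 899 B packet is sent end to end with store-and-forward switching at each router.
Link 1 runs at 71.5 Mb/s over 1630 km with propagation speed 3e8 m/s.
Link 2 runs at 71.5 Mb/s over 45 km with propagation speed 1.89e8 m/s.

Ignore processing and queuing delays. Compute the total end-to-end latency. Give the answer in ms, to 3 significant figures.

L = 899 × 8 = 7192 bits.
Transmission delay per hop = L/R = 7192/71500000 = 0.100587 ms; 2 hops → 0.201175 ms.
Propagation delays (d/s per hop): 5.43333, 0.238095 ms; sum = 5.67143 ms.
End-to-end = 5.87 ms.

5.87 ms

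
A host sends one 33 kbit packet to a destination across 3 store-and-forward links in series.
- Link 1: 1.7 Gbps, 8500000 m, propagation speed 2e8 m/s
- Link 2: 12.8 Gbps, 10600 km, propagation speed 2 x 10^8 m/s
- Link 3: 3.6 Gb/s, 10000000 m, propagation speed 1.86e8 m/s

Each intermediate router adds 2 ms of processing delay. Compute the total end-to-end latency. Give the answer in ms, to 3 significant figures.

L = 33000 bits.
Transmission delays (L/R per hop): 0.0194118, 0.00257813, 0.00916667 ms; sum = 0.0311566 ms.
Propagation delays (d/s per hop): 42.5, 53, 53.7634 ms; sum = 149.263 ms.
Processing at 2 router(s): 2 × 2 ms = 4 ms.
End-to-end = 153 ms.

153 ms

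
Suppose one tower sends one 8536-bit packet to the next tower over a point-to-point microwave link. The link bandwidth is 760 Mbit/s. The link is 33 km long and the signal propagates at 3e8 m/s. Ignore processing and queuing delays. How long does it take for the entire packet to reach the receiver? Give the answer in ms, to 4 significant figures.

Transmission delay = L/R = 8536 / 760000000 = 0.0112316 ms.
Propagation delay = d/s = 33000 m / 300000000 m/s = 0.11 ms.
Total = 0.1212 ms.

0.1212 ms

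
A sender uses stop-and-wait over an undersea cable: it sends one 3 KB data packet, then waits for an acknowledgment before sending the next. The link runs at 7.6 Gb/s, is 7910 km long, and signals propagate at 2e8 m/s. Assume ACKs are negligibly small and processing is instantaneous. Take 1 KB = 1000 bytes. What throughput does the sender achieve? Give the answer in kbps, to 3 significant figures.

t_tx = L/R = 24000/7600000000 = 3.15789e-06 s.
t_prop = 7910000/200000000 = 0.03955 s; RTT = 0.0791 s.
Cycle = t_tx + RTT = 0.0791032 s.
Throughput = L / cycle = 24000 / 0.0791032 = 303 kbps.

303 kbps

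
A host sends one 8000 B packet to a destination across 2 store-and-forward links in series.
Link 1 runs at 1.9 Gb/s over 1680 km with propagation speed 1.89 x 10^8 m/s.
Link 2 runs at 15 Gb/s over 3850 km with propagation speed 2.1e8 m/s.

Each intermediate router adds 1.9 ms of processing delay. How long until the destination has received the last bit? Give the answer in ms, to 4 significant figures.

29.16 ms

L = 8000 × 8 = 64000 bits.
Transmission delays (L/R per hop): 0.0336842, 0.00426667 ms; sum = 0.0379509 ms.
Propagation delays (d/s per hop): 8.88889, 18.3333 ms; sum = 27.2222 ms.
Processing at 1 router(s): 1 × 1.9 ms = 1.9 ms.
End-to-end = 29.16 ms.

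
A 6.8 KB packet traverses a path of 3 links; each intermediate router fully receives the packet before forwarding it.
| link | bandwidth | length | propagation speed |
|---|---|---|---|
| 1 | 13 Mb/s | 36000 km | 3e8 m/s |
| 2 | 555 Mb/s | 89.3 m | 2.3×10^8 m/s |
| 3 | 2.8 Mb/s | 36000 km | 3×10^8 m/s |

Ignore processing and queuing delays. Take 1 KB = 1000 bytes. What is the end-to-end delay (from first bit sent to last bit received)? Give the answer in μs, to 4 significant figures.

263700 μs

L = 54400 bits.
Transmission delays (L/R per hop): 4184.62, 98.018, 19428.6 μs; sum = 23711.2 μs.
Propagation delays (d/s per hop): 120000, 0.388261, 120000 μs; sum = 240000 μs.
End-to-end = 263700 μs.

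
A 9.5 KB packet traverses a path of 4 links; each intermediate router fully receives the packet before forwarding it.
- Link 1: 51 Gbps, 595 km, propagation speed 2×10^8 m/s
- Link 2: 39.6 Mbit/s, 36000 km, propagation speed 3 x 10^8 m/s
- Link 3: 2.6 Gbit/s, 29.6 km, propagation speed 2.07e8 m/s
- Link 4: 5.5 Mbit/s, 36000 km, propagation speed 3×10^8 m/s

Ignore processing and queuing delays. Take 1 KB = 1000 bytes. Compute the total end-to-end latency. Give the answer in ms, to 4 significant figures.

258.9 ms

L = 76000 bits.
Transmission delays (L/R per hop): 0.0014902, 1.91919, 0.0292308, 13.8182 ms; sum = 15.7681 ms.
Propagation delays (d/s per hop): 2.975, 120, 0.142995, 120 ms; sum = 243.118 ms.
End-to-end = 258.9 ms.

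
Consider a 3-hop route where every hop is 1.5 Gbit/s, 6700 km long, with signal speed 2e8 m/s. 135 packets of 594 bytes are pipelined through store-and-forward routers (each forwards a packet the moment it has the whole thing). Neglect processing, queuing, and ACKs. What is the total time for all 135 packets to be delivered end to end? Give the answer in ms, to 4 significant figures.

100.9 ms

Per-hop transmission t_tx = L/R = 4752/1500000000 = 0.003168 ms.
Per-hop propagation t_prop = 6700000/200000000 = 33.5 ms.
Pipeline fill: first packet needs 3·t_tx to clear all hops; remaining 134 packets each add one t_tx.
Total = (3+135-1)·t_tx + 3·t_prop = 137·0.003168 + 3·33.5 = 100.9 ms.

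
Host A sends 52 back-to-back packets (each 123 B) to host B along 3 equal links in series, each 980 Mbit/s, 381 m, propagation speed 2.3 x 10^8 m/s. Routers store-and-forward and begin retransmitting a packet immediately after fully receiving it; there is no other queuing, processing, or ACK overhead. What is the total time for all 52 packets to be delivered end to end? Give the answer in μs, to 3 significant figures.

59.2 μs

Per-hop transmission t_tx = L/R = 984/980000000 = 1.00408 μs.
Per-hop propagation t_prop = 381/2.3e+08 = 1.65652 μs.
Pipeline fill: first packet needs 3·t_tx to clear all hops; remaining 51 packets each add one t_tx.
Total = (3+52-1)·t_tx + 3·t_prop = 54·1.00408 + 3·1.65652 = 59.2 μs.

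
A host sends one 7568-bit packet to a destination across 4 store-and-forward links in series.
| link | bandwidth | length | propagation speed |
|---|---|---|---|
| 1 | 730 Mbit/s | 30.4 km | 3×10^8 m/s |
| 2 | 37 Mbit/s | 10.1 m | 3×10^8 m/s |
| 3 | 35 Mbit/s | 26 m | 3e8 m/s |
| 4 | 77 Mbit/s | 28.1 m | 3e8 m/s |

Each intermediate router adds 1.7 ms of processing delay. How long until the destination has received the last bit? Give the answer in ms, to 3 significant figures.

5.73 ms

Transmission delays (L/R per hop): 0.0103671, 0.204541, 0.216229, 0.0982857 ms; sum = 0.529422 ms.
Propagation delays (d/s per hop): 0.101333, 3.36667e-05, 8.66667e-05, 9.36667e-05 ms; sum = 0.101547 ms.
Processing at 3 router(s): 3 × 1.7 ms = 5.1 ms.
End-to-end = 5.73 ms.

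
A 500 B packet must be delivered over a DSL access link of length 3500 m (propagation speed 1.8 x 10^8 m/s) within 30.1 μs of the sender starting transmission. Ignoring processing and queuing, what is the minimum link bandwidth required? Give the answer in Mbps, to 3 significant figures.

375 Mbps

L = 4000 bits.
Propagation delay = 3500 / 180000000 = 19.4444 μs.
Transmission budget = 30.1 − 19.4444 = 10.6556 μs.
R ≥ L / t_tx = 4000 bits / 1.06556e-05 s = 375 Mbps.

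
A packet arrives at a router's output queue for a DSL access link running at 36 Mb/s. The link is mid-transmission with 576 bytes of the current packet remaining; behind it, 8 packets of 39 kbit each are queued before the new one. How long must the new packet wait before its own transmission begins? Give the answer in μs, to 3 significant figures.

8790 μs

Each queued packet: L/R = 39000/36000000 = 1083.33 μs.
8 queued → 8666.67 μs.
Plus remaining 4608 bits of current packet: 128 μs.
Queuing delay = 8790 μs.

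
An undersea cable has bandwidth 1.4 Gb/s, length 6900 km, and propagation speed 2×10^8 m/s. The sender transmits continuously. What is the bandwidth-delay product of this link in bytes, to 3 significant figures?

6040000 bytes

Propagation delay = 6900000 / 200000000 = 0.0345 s.
BDP = R × t_prop = 1400000000 × 0.0345 = 48300000 bits.
In bytes: 48300000/8 = 6040000 bytes.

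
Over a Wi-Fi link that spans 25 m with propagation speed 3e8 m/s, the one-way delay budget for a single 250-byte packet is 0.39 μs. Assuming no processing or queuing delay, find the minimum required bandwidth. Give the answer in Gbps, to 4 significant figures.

6.522 Gbps

L = 2000 bits.
Propagation delay = 25 / 300000000 = 0.0833333 μs.
Transmission budget = 0.39 − 0.0833333 = 0.306667 μs.
R ≥ L / t_tx = 2000 bits / 3.06667e-07 s = 6.522 Gbps.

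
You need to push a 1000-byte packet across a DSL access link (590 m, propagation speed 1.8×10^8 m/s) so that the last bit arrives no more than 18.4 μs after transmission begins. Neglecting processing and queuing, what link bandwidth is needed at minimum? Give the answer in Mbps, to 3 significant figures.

529 Mbps

L = 8000 bits.
Propagation delay = 590 / 180000000 = 3.27778 μs.
Transmission budget = 18.4 − 3.27778 = 15.1222 μs.
R ≥ L / t_tx = 8000 bits / 1.51222e-05 s = 529 Mbps.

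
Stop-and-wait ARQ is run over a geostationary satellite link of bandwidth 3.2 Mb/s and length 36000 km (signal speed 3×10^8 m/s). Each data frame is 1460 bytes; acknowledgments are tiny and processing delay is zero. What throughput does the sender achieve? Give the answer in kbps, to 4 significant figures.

t_tx = L/R = 11680/3200000 = 0.00365 s.
t_prop = 36000000/300000000 = 0.12 s; RTT = 0.24 s.
Cycle = t_tx + RTT = 0.24365 s.
Throughput = L / cycle = 11680 / 0.24365 = 47.94 kbps.

47.94 kbps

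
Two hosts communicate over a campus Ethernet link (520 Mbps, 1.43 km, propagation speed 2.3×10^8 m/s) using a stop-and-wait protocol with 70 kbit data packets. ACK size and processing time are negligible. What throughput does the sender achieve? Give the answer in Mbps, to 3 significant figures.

t_tx = L/R = 70000/520000000 = 0.000134615 s.
t_prop = 1430/2.3e+08 = 6.21739e-06 s; RTT = 1.24348e-05 s.
Cycle = t_tx + RTT = 0.00014705 s.
Throughput = L / cycle = 70000 / 0.00014705 = 476 Mbps.

476 Mbps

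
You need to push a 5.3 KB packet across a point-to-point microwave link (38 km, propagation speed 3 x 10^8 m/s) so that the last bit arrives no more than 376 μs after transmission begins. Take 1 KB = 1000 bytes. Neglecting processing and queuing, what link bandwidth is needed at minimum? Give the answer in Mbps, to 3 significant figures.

L = 42400 bits.
Propagation delay = 38000 / 300000000 = 126.667 μs.
Transmission budget = 376 − 126.667 = 249.333 μs.
R ≥ L / t_tx = 42400 bits / 0.000249333 s = 170 Mbps.

170 Mbps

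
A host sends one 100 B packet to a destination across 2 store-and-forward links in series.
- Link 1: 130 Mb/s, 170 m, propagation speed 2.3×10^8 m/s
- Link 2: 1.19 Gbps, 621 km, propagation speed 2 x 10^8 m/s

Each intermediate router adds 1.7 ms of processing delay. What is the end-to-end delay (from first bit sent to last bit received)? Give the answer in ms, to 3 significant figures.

L = 100 × 8 = 800 bits.
Transmission delays (L/R per hop): 0.00615385, 0.000672269 ms; sum = 0.00682612 ms.
Propagation delays (d/s per hop): 0.00073913, 3.105 ms; sum = 3.10574 ms.
Processing at 1 router(s): 1 × 1.7 ms = 1.7 ms.
End-to-end = 4.81 ms.

4.81 ms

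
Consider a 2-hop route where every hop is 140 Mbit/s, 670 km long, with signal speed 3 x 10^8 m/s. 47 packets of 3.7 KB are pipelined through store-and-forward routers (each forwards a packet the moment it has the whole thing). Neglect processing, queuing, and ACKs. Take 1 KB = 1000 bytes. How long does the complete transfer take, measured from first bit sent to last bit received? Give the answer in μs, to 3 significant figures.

14600 μs

Per-hop transmission t_tx = L/R = 29600/140000000 = 211.429 μs.
Per-hop propagation t_prop = 670000/300000000 = 2233.33 μs.
Pipeline fill: first packet needs 2·t_tx to clear all hops; remaining 46 packets each add one t_tx.
Total = (2+47-1)·t_tx + 2·t_prop = 48·211.429 + 2·2233.33 = 14600 μs.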